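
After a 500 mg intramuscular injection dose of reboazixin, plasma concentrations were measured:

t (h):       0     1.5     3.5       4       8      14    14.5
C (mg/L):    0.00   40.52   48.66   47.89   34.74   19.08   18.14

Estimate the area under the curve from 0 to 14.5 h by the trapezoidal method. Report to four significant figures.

AUC = 479.7 mg/L·h

Trapezoidal AUC_0→14.5:
  [0→1.5]: (0.00+40.52)/2 × 1.5 = 30.39
  [1.5→3.5]: (40.52+48.66)/2 × 2 = 89.18
  [3.5→4]: (48.66+47.89)/2 × 0.5 = 24.1375
  [4→8]: (47.89+34.74)/2 × 4 = 165.26
  [8→14]: (34.74+19.08)/2 × 6 = 161.46
  [14→14.5]: (19.08+18.14)/2 × 0.5 = 9.305
  Sum = 479.7325 mg/L·h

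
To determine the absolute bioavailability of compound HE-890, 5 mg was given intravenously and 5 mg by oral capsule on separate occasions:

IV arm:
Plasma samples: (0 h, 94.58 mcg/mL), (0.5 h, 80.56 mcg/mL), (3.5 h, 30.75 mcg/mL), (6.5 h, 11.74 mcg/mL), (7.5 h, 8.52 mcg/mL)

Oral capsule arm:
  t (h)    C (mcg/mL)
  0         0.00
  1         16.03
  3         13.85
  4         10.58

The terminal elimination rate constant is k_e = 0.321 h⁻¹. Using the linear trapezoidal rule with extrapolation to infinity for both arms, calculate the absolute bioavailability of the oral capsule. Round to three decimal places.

Trapezoidal AUC_0→7.5 (IV):
  [0→0.5]: (94.58+80.56)/2 × 0.5 = 43.785
  [0.5→3.5]: (80.56+30.75)/2 × 3 = 166.965
  [3.5→6.5]: (30.75+11.74)/2 × 3 = 63.735
  [6.5→7.5]: (11.74+8.52)/2 × 1 = 10.13
  Sum = 284.615 mcg/mL·h
IV tail: 8.52/0.321 = 26.542; AUC_iv,0→∞ = 284.615 + 26.542 = 311.157 mcg/mL·h
Trapezoidal AUC_0→4 (oral capsule):
  [0→1]: (0.00+16.03)/2 × 1 = 8.015
  [1→3]: (16.03+13.85)/2 × 2 = 29.88
  [3→4]: (13.85+10.58)/2 × 1 = 12.215
  Sum = 50.11 mcg/mL·h
oral capsule tail: 10.58/0.321 = 32.960; AUC_ev,0→∞ = 50.11 + 32.960 = 83.07 mcg/mL·h
F = (AUC_ev/D_ev)/(AUC_iv/D_iv) = (83.07/5)/(311.157/5) = 16.614/62.2314 = 0.2670

F = 0.267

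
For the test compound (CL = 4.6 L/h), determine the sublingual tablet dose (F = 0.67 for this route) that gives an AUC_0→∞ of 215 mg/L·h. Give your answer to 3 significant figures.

Dose = CL × AUC_0→∞ / F
     = 4.6 × 215 / 0.67 = 1476.12 mg

Dose = 1480 mg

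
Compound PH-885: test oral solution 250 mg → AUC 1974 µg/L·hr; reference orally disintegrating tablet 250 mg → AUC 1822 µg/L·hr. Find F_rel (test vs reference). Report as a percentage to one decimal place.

F_rel = 108.3%

F_rel = (AUC_test/D_test) / (AUC_ref/D_ref)
      = (1974/250) / (1822/250)
      = 7.896 / 7.288 = 1.0834 = 108.34%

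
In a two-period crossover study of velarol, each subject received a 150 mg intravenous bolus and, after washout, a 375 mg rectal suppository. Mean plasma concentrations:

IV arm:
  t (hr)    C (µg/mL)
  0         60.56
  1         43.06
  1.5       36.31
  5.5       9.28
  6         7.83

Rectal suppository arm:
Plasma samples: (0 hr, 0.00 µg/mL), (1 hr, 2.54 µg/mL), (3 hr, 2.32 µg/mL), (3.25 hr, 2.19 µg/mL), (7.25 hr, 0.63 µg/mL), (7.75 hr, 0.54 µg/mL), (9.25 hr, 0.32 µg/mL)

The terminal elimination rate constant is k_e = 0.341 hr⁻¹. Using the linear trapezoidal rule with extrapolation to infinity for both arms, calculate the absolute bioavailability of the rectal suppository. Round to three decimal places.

F = 0.030

Trapezoidal AUC_0→6 (IV):
  [0→1]: (60.56+43.06)/2 × 1 = 51.81
  [1→1.5]: (43.06+36.31)/2 × 0.5 = 19.8425
  [1.5→5.5]: (36.31+9.28)/2 × 4 = 91.18
  [5.5→6]: (9.28+7.83)/2 × 0.5 = 4.2775
  Sum = 167.11 µg/mL·hr
IV tail: 7.83/0.341 = 22.962; AUC_iv,0→∞ = 167.11 + 22.962 = 190.072 µg/mL·hr
Trapezoidal AUC_0→9.25 (rectal suppository):
  [0→1]: (0.00+2.54)/2 × 1 = 1.27
  [1→3]: (2.54+2.32)/2 × 2 = 4.86
  [3→3.25]: (2.32+2.19)/2 × 0.25 = 0.56375
  [3.25→7.25]: (2.19+0.63)/2 × 4 = 5.64
  [7.25→7.75]: (0.63+0.54)/2 × 0.5 = 0.2925
  [7.75→9.25]: (0.54+0.32)/2 × 1.5 = 0.645
  Sum = 13.27125 µg/mL·hr
rectal suppository tail: 0.32/0.341 = 0.938; AUC_ev,0→∞ = 13.27125 + 0.938 = 14.20925 µg/mL·hr
F = (AUC_ev/D_ev)/(AUC_iv/D_iv) = (14.20925/375)/(190.072/150) = 0.0378913/1.26715 = 0.0299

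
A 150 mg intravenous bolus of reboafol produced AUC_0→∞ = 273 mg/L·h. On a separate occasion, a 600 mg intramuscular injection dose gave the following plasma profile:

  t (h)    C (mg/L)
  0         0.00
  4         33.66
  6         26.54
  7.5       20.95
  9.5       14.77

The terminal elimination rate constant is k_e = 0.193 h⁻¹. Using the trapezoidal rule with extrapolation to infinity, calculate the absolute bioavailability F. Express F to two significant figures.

F = 0.25

Trapezoidal AUC_0→9.5 (intramuscular injection):
  [0→4]: (0.00+33.66)/2 × 4 = 67.32
  [4→6]: (33.66+26.54)/2 × 2 = 60.2
  [6→7.5]: (26.54+20.95)/2 × 1.5 = 35.6175
  [7.5→9.5]: (20.95+14.77)/2 × 2 = 35.72
  Sum = 198.8575 mg/L·h
Tail: C_last/k_e = 14.77/0.193 = 76.528
AUC_0→∞ (intramuscular injection) = 198.8575 + 76.528 = 275.3855 mg/L·h
F = (AUC_ev/D_ev)/(AUC_iv/D_iv) = (275.3855/600)/(273/150) = 0.458976/1.82 = 0.2522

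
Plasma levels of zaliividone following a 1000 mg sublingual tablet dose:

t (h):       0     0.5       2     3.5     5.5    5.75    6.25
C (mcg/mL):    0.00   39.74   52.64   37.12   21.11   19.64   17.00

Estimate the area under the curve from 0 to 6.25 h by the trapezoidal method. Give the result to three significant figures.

Trapezoidal AUC_0→6.25:
  [0→0.5]: (0.00+39.74)/2 × 0.5 = 9.935
  [0.5→2]: (39.74+52.64)/2 × 1.5 = 69.285
  [2→3.5]: (52.64+37.12)/2 × 1.5 = 67.32
  [3.5→5.5]: (37.12+21.11)/2 × 2 = 58.23
  [5.5→5.75]: (21.11+19.64)/2 × 0.25 = 5.09375
  [5.75→6.25]: (19.64+17.00)/2 × 0.5 = 9.16
  Sum = 219.02375 mcg/mL·h

AUC = 219 mcg/mL·h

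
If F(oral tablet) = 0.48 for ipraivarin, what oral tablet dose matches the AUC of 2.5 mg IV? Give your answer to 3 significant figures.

D_oral = 5.21 mg

For equal systemic exposure: F × D_ev = D_iv
D_ev = D_iv / F = 2.5 / 0.48 = 5.20833 mg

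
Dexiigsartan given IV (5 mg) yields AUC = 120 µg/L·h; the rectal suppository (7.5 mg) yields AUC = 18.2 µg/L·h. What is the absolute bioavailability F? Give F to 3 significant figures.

F = 0.101

F = (AUC_ev / D_ev) / (AUC_iv / D_iv)
  = (18.2/7.5) / (120/5)
  = 2.42667 / 24 = 0.1011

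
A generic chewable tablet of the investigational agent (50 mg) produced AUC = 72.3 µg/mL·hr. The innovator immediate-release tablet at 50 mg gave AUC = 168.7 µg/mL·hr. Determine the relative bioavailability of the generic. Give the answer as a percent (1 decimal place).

F_rel = 42.9%

F_rel = (AUC_test/D_test) / (AUC_ref/D_ref)
      = (72.3/50) / (168.7/50)
      = 1.446 / 3.374 = 0.4286 = 42.86%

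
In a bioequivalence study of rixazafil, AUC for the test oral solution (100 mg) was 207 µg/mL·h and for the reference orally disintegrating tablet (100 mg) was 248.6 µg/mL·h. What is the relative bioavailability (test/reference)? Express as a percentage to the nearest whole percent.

F_rel = (AUC_test/D_test) / (AUC_ref/D_ref)
      = (207/100) / (248.6/100)
      = 2.07 / 2.486 = 0.8327 = 83.27%

F_rel = 83%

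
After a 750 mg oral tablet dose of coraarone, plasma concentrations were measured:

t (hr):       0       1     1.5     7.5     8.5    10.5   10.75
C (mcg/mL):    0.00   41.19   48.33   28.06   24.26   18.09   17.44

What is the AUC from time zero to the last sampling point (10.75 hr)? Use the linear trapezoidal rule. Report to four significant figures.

Trapezoidal AUC_0→10.75:
  [0→1]: (0.00+41.19)/2 × 1 = 20.595
  [1→1.5]: (41.19+48.33)/2 × 0.5 = 22.38
  [1.5→7.5]: (48.33+28.06)/2 × 6 = 229.17
  [7.5→8.5]: (28.06+24.26)/2 × 1 = 26.16
  [8.5→10.5]: (24.26+18.09)/2 × 2 = 42.35
  [10.5→10.75]: (18.09+17.44)/2 × 0.25 = 4.44125
  Sum = 345.09625 mcg/mL·hr

AUC = 345.1 mcg/mL·hr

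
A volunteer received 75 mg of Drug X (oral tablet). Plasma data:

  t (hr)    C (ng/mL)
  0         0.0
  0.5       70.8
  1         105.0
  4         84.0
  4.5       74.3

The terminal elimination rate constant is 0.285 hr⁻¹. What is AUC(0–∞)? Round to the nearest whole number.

Trapezoidal AUC_0→4.5:
  [0→0.5]: (0.0+70.8)/2 × 0.5 = 17.7
  [0.5→1]: (70.8+105.0)/2 × 0.5 = 43.95
  [1→4]: (105.0+84.0)/2 × 3 = 283.5
  [4→4.5]: (84.0+74.3)/2 × 0.5 = 39.575
  Sum = 384.725 ng/mL·hr
Extrapolated tail: C_last / k_e = 74.3 / 0.285 = 260.702
AUC_0→∞ = 384.725 + 260.702 = 645.427 ng/mL·hr

AUC = 645 ng/mL·hr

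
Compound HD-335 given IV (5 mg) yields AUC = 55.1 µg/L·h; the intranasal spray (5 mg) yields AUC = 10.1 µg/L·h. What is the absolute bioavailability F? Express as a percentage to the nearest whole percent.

F = 18%

F = (AUC_ev / D_ev) / (AUC_iv / D_iv)
  = (10.1/5) / (55.1/5)
  = 2.02 / 11.02 = 0.1833
  = 18.33%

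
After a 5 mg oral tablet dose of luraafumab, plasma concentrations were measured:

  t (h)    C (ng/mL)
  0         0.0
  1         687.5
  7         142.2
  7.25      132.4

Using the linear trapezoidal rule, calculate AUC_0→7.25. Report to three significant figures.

AUC = 2870 ng/mL·h

Trapezoidal AUC_0→7.25:
  [0→1]: (0.0+687.5)/2 × 1 = 343.75
  [1→7]: (687.5+142.2)/2 × 6 = 2489.1
  [7→7.25]: (142.2+132.4)/2 × 0.25 = 34.325
  Sum = 2867.175 ng/mL·h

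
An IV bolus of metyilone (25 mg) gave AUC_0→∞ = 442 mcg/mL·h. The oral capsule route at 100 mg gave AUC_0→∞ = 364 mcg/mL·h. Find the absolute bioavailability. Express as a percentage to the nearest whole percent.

F = 21%

F = (AUC_ev / D_ev) / (AUC_iv / D_iv)
  = (364/100) / (442/25)
  = 3.64 / 17.68 = 0.2059
  = 20.59%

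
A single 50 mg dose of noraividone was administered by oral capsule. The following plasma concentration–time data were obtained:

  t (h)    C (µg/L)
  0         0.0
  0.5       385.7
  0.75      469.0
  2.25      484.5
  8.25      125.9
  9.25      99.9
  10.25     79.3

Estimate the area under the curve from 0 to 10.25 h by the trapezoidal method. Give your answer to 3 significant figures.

AUC = 2950 µg/L·h

Trapezoidal AUC_0→10.25:
  [0→0.5]: (0.0+385.7)/2 × 0.5 = 96.425
  [0.5→0.75]: (385.7+469.0)/2 × 0.25 = 106.8375
  [0.75→2.25]: (469.0+484.5)/2 × 1.5 = 715.125
  [2.25→8.25]: (484.5+125.9)/2 × 6 = 1831.2
  [8.25→9.25]: (125.9+99.9)/2 × 1 = 112.9
  [9.25→10.25]: (99.9+79.3)/2 × 1 = 89.6
  Sum = 2952.0875 µg/L·h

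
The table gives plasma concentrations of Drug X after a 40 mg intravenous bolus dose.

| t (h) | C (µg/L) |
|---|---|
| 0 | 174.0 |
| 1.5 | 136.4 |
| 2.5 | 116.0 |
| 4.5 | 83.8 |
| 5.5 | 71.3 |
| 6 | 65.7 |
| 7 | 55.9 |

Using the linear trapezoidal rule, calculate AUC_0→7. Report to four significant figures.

Trapezoidal AUC_0→7:
  [0→1.5]: (174.0+136.4)/2 × 1.5 = 232.8
  [1.5→2.5]: (136.4+116.0)/2 × 1 = 126.2
  [2.5→4.5]: (116.0+83.8)/2 × 2 = 199.8
  [4.5→5.5]: (83.8+71.3)/2 × 1 = 77.55
  [5.5→6]: (71.3+65.7)/2 × 0.5 = 34.25
  [6→7]: (65.7+55.9)/2 × 1 = 60.8
  Sum = 731.4 µg/L·h

AUC = 731.4 µg/L·h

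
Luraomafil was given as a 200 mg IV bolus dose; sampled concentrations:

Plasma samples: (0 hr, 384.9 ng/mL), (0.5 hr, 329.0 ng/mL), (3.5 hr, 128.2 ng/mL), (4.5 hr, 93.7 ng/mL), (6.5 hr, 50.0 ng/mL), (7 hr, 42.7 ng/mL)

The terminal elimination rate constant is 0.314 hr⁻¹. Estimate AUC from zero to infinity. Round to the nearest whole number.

AUC = 1278 ng/mL·hr

Trapezoidal AUC_0→7:
  [0→0.5]: (384.9+329.0)/2 × 0.5 = 178.475
  [0.5→3.5]: (329.0+128.2)/2 × 3 = 685.8
  [3.5→4.5]: (128.2+93.7)/2 × 1 = 110.95
  [4.5→6.5]: (93.7+50.0)/2 × 2 = 143.7
  [6.5→7]: (50.0+42.7)/2 × 0.5 = 23.175
  Sum = 1142.1 ng/mL·hr
Extrapolated tail: C_last / k_e = 42.7 / 0.314 = 135.987
AUC_0→∞ = 1142.1 + 135.987 = 1278.087 ng/mL·hr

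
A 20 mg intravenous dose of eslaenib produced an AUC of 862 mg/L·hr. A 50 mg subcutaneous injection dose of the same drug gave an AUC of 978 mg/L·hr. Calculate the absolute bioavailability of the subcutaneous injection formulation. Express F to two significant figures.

F = 0.45

F = (AUC_ev / D_ev) / (AUC_iv / D_iv)
  = (978/50) / (862/20)
  = 19.56 / 43.1 = 0.4538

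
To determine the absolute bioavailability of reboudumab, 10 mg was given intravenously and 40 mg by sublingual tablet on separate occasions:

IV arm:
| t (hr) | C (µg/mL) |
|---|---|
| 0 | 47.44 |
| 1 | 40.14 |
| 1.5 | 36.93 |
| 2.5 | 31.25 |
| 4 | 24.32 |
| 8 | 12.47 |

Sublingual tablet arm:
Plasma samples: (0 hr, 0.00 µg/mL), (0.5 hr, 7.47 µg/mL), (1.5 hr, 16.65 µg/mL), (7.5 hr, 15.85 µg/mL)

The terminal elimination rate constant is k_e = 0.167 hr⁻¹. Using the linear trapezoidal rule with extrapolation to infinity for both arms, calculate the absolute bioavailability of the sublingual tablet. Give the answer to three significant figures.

F = 0.180

Trapezoidal AUC_0→8 (IV):
  [0→1]: (47.44+40.14)/2 × 1 = 43.79
  [1→1.5]: (40.14+36.93)/2 × 0.5 = 19.2675
  [1.5→2.5]: (36.93+31.25)/2 × 1 = 34.09
  [2.5→4]: (31.25+24.32)/2 × 1.5 = 41.6775
  [4→8]: (24.32+12.47)/2 × 4 = 73.58
  Sum = 212.405 µg/mL·hr
IV tail: 12.47/0.167 = 74.671; AUC_iv,0→∞ = 212.405 + 74.671 = 287.076 µg/mL·hr
Trapezoidal AUC_0→7.5 (sublingual tablet):
  [0→0.5]: (0.00+7.47)/2 × 0.5 = 1.8675
  [0.5→1.5]: (7.47+16.65)/2 × 1 = 12.06
  [1.5→7.5]: (16.65+15.85)/2 × 6 = 97.5
  Sum = 111.4275 µg/mL·hr
sublingual tablet tail: 15.85/0.167 = 94.910; AUC_ev,0→∞ = 111.4275 + 94.910 = 206.3375 µg/mL·hr
F = (AUC_ev/D_ev)/(AUC_iv/D_iv) = (206.3375/40)/(287.076/10) = 5.1584375/28.7076 = 0.1797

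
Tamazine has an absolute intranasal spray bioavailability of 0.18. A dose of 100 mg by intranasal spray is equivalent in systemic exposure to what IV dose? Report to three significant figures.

D_iv = 18.0 mg

Systemic exposure from an extravascular dose = F × D_ev, so the equivalent IV dose is F × D_ev.
D_iv = F × D_ev = 0.18 × 100 = 18 mg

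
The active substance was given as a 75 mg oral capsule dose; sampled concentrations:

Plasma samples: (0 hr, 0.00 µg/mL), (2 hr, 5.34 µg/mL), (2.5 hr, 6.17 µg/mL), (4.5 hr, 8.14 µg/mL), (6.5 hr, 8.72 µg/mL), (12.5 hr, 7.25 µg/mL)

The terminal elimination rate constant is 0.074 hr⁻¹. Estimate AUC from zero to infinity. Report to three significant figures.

Trapezoidal AUC_0→12.5:
  [0→2]: (0.00+5.34)/2 × 2 = 5.34
  [2→2.5]: (5.34+6.17)/2 × 0.5 = 2.8775
  [2.5→4.5]: (6.17+8.14)/2 × 2 = 14.31
  [4.5→6.5]: (8.14+8.72)/2 × 2 = 16.86
  [6.5→12.5]: (8.72+7.25)/2 × 6 = 47.91
  Sum = 87.2975 µg/mL·hr
Extrapolated tail: C_last / k_e = 7.25 / 0.074 = 97.973
AUC_0→∞ = 87.2975 + 97.973 = 185.2705 µg/mL·hr

AUC = 185 µg/mL·hr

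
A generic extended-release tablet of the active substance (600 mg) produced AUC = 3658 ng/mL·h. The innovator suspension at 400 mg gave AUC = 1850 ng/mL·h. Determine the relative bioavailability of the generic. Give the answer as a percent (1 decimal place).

F_rel = 131.8%

F_rel = (AUC_test/D_test) / (AUC_ref/D_ref)
      = (3658/600) / (1850/400)
      = 6.09667 / 4.625 = 1.3182 = 131.82%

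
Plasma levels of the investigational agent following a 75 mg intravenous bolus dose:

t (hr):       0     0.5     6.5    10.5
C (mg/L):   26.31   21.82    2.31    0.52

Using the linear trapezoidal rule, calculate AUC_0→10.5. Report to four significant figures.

AUC = 90.08 mg/L·hr

Trapezoidal AUC_0→10.5:
  [0→0.5]: (26.31+21.82)/2 × 0.5 = 12.0325
  [0.5→6.5]: (21.82+2.31)/2 × 6 = 72.39
  [6.5→10.5]: (2.31+0.52)/2 × 4 = 5.66
  Sum = 90.0825 mg/L·hr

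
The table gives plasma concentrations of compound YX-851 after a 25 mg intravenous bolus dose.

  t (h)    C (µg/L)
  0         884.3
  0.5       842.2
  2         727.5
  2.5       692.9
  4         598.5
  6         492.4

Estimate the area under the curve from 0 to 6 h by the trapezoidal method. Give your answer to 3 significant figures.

Trapezoidal AUC_0→6:
  [0→0.5]: (884.3+842.2)/2 × 0.5 = 431.625
  [0.5→2]: (842.2+727.5)/2 × 1.5 = 1177.275
  [2→2.5]: (727.5+692.9)/2 × 0.5 = 355.1
  [2.5→4]: (692.9+598.5)/2 × 1.5 = 968.55
  [4→6]: (598.5+492.4)/2 × 2 = 1090.9
  Sum = 4023.45 µg/L·h

AUC = 4020 µg/L·h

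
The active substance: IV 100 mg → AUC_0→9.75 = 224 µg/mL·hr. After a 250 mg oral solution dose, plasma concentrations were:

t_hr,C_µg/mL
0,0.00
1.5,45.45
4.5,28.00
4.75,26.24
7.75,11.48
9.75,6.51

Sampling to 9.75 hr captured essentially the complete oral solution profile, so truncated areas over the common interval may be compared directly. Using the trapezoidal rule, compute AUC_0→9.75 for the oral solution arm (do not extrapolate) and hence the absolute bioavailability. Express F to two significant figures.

F = 0.40

Trapezoidal AUC_0→9.75 (oral solution):
  [0→1.5]: (0.00+45.45)/2 × 1.5 = 34.0875
  [1.5→4.5]: (45.45+28.00)/2 × 3 = 110.175
  [4.5→4.75]: (28.00+26.24)/2 × 0.25 = 6.78
  [4.75→7.75]: (26.24+11.48)/2 × 3 = 56.58
  [7.75→9.75]: (11.48+6.51)/2 × 2 = 17.99
  Sum = 225.6125 µg/mL·hr
F = (AUC_ev/D_ev)/(AUC_iv/D_iv) = (225.6125/250)/(224/100) = 0.90245/2.24 = 0.4029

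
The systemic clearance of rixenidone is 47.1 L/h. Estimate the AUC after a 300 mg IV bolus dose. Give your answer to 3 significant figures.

AUC = 6.37 mg/L·h

AUC_0→∞ = Dose_iv / CL
        = 300 / 47.1 = 6.36943 mg/L·h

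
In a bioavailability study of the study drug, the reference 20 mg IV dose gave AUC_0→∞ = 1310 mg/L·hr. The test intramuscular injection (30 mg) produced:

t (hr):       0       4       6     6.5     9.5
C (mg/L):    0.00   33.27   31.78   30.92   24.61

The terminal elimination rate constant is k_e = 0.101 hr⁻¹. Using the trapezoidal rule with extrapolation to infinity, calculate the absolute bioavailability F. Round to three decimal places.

F = 0.241

Trapezoidal AUC_0→9.5 (intramuscular injection):
  [0→4]: (0.00+33.27)/2 × 4 = 66.54
  [4→6]: (33.27+31.78)/2 × 2 = 65.05
  [6→6.5]: (31.78+30.92)/2 × 0.5 = 15.675
  [6.5→9.5]: (30.92+24.61)/2 × 3 = 83.295
  Sum = 230.56 mg/L·hr
Tail: C_last/k_e = 24.61/0.101 = 243.663
AUC_0→∞ (intramuscular injection) = 230.56 + 243.663 = 474.223 mg/L·hr
F = (AUC_ev/D_ev)/(AUC_iv/D_iv) = (474.223/30)/(1310/20) = 15.8074/65.5 = 0.2413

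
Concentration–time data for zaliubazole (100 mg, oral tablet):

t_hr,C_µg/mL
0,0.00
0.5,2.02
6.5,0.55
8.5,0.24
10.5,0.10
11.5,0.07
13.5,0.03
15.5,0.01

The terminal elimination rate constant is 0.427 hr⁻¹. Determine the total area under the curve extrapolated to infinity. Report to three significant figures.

Trapezoidal AUC_0→15.5:
  [0→0.5]: (0.00+2.02)/2 × 0.5 = 0.505
  [0.5→6.5]: (2.02+0.55)/2 × 6 = 7.71
  [6.5→8.5]: (0.55+0.24)/2 × 2 = 0.79
  [8.5→10.5]: (0.24+0.10)/2 × 2 = 0.34
  [10.5→11.5]: (0.10+0.07)/2 × 1 = 0.085
  [11.5→13.5]: (0.07+0.03)/2 × 2 = 0.1
  [13.5→15.5]: (0.03+0.01)/2 × 2 = 0.04
  Sum = 9.57 µg/mL·hr
Extrapolated tail: C_last / k_e = 0.01 / 0.427 = 0.023
AUC_0→∞ = 9.57 + 0.023 = 9.593 µg/mL·hr

AUC = 9.59 µg/mL·hr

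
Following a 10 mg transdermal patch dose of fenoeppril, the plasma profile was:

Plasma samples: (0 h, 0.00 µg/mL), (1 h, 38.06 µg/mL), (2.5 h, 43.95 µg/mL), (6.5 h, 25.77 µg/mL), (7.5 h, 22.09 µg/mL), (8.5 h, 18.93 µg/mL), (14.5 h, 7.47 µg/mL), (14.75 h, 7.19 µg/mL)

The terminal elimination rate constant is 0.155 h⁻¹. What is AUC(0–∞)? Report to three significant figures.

Trapezoidal AUC_0→14.75:
  [0→1]: (0.00+38.06)/2 × 1 = 19.03
  [1→2.5]: (38.06+43.95)/2 × 1.5 = 61.5075
  [2.5→6.5]: (43.95+25.77)/2 × 4 = 139.44
  [6.5→7.5]: (25.77+22.09)/2 × 1 = 23.93
  [7.5→8.5]: (22.09+18.93)/2 × 1 = 20.51
  [8.5→14.5]: (18.93+7.47)/2 × 6 = 79.2
  [14.5→14.75]: (7.47+7.19)/2 × 0.25 = 1.8325
  Sum = 345.45 µg/mL·h
Extrapolated tail: C_last / k_e = 7.19 / 0.155 = 46.387
AUC_0→∞ = 345.45 + 46.387 = 391.837 µg/mL·h

AUC = 392 µg/mL·h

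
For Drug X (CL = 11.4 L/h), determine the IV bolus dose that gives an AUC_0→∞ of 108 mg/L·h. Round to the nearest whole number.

Dose_iv = CL × AUC_0→∞
     = 11.4 × 108 = 1231.2 mg

Dose = 1231 mg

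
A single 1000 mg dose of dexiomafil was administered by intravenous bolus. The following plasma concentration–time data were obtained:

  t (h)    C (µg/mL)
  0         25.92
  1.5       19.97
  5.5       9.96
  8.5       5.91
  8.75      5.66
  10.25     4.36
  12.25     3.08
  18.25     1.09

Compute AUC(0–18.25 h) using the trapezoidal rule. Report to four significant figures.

Trapezoidal AUC_0→18.25:
  [0→1.5]: (25.92+19.97)/2 × 1.5 = 34.4175
  [1.5→5.5]: (19.97+9.96)/2 × 4 = 59.86
  [5.5→8.5]: (9.96+5.91)/2 × 3 = 23.805
  [8.5→8.75]: (5.91+5.66)/2 × 0.25 = 1.44625
  [8.75→10.25]: (5.66+4.36)/2 × 1.5 = 7.515
  [10.25→12.25]: (4.36+3.08)/2 × 2 = 7.44
  [12.25→18.25]: (3.08+1.09)/2 × 6 = 12.51
  Sum = 146.99375 µg/mL·h

AUC = 147.0 µg/mL·h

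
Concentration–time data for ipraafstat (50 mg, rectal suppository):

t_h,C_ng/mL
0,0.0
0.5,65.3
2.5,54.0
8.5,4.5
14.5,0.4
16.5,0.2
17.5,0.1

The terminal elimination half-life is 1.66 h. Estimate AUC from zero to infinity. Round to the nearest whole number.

AUC = 327 ng/mL·h

Trapezoidal AUC_0→17.5:
  [0→0.5]: (0.0+65.3)/2 × 0.5 = 16.325
  [0.5→2.5]: (65.3+54.0)/2 × 2 = 119.3
  [2.5→8.5]: (54.0+4.5)/2 × 6 = 175.5
  [8.5→14.5]: (4.5+0.4)/2 × 6 = 14.7
  [14.5→16.5]: (0.4+0.2)/2 × 2 = 0.6
  [16.5→17.5]: (0.2+0.1)/2 × 1 = 0.15
  Sum = 326.575 ng/mL·h
k_e = ln2 / t½ = 0.693147 / 1.66 = 0.4176 h^-1
Extrapolated tail: C_last / k_e = 0.1 / 0.4176 = 0.239
AUC_0→∞ = 326.575 + 0.239 = 326.814 ng/mL·h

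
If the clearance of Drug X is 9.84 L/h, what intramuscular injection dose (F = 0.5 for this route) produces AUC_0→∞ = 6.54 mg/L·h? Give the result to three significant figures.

Dose = CL × AUC_0→∞ / F
     = 9.84 × 6.54 / 0.5 = 128.7072 mg

Dose = 129 mg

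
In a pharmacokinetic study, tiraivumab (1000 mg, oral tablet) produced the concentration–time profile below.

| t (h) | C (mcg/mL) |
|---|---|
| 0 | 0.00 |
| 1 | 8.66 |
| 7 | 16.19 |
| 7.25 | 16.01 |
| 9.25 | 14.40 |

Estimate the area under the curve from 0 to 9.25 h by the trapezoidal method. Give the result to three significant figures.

Trapezoidal AUC_0→9.25:
  [0→1]: (0.00+8.66)/2 × 1 = 4.33
  [1→7]: (8.66+16.19)/2 × 6 = 74.55
  [7→7.25]: (16.19+16.01)/2 × 0.25 = 4.025
  [7.25→9.25]: (16.01+14.40)/2 × 2 = 30.41
  Sum = 113.315 mcg/mL·h

AUC = 113 mcg/mL·h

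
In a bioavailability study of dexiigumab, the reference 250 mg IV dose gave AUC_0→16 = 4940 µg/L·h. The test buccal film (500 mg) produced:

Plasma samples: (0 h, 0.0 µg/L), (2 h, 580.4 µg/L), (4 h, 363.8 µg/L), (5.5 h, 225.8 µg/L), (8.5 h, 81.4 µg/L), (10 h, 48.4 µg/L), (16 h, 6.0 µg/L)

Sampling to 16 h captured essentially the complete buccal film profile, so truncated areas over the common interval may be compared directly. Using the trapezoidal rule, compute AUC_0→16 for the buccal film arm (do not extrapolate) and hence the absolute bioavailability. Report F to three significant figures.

F = 0.272

Trapezoidal AUC_0→16 (buccal film):
  [0→2]: (0.0+580.4)/2 × 2 = 580.4
  [2→4]: (580.4+363.8)/2 × 2 = 944.2
  [4→5.5]: (363.8+225.8)/2 × 1.5 = 442.2
  [5.5→8.5]: (225.8+81.4)/2 × 3 = 460.8
  [8.5→10]: (81.4+48.4)/2 × 1.5 = 97.35
  [10→16]: (48.4+6.0)/2 × 6 = 163.2
  Sum = 2688.15 µg/L·h
F = (AUC_ev/D_ev)/(AUC_iv/D_iv) = (2688.15/500)/(4940/250) = 5.3763/19.76 = 0.2721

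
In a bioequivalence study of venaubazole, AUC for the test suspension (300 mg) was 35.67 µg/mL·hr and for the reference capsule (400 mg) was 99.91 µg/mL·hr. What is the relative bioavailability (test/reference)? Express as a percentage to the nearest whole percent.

F_rel = 48%

F_rel = (AUC_test/D_test) / (AUC_ref/D_ref)
      = (35.67/300) / (99.91/400)
      = 0.1189 / 0.249775 = 0.4760 = 47.60%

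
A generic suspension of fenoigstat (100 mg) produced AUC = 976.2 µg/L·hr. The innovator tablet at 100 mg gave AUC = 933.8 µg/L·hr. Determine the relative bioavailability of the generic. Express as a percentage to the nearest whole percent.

F_rel = 105%

F_rel = (AUC_test/D_test) / (AUC_ref/D_ref)
      = (976.2/100) / (933.8/100)
      = 9.762 / 9.338 = 1.0454 = 104.54%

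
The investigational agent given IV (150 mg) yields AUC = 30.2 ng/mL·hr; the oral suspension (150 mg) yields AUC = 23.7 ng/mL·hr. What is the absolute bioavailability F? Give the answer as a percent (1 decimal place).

F = 78.5%

F = (AUC_ev / D_ev) / (AUC_iv / D_iv)
  = (23.7/150) / (30.2/150)
  = 0.158 / 0.201333 = 0.7848
  = 78.48%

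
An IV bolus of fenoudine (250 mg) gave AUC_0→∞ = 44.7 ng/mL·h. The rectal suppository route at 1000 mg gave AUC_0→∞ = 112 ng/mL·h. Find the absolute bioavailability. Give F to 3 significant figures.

F = (AUC_ev / D_ev) / (AUC_iv / D_iv)
  = (112/1000) / (44.7/250)
  = 0.112 / 0.1788 = 0.6264

F = 0.626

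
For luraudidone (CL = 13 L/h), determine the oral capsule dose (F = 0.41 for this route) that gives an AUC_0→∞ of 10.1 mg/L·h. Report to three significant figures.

Dose = CL × AUC_0→∞ / F
     = 13 × 10.1 / 0.41 = 320.244 mg

Dose = 320 mg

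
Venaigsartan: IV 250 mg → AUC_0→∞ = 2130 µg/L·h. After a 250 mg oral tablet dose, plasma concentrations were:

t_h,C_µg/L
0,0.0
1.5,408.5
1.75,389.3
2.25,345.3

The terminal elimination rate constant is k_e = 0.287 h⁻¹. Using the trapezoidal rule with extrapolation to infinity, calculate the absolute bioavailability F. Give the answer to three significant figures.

F = 0.842

Trapezoidal AUC_0→2.25 (oral tablet):
  [0→1.5]: (0.0+408.5)/2 × 1.5 = 306.375
  [1.5→1.75]: (408.5+389.3)/2 × 0.25 = 99.725
  [1.75→2.25]: (389.3+345.3)/2 × 0.5 = 183.65
  Sum = 589.75 µg/L·h
Tail: C_last/k_e = 345.3/0.287 = 1203.136
AUC_0→∞ (oral tablet) = 589.75 + 1203.136 = 1792.886 µg/L·h
F = (AUC_ev/D_ev)/(AUC_iv/D_iv) = (1792.886/250)/(2130/250) = 7.171544/8.52 = 0.8417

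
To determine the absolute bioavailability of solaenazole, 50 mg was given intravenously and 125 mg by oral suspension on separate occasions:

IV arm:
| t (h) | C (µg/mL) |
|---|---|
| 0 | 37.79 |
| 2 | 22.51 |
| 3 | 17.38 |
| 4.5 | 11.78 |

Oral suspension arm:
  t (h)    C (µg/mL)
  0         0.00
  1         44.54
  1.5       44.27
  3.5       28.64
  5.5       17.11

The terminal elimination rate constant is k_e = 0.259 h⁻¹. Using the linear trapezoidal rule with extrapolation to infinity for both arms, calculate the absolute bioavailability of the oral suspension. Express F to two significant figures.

Trapezoidal AUC_0→4.5 (IV):
  [0→2]: (37.79+22.51)/2 × 2 = 60.3
  [2→3]: (22.51+17.38)/2 × 1 = 19.945
  [3→4.5]: (17.38+11.78)/2 × 1.5 = 21.87
  Sum = 102.115 µg/mL·h
IV tail: 11.78/0.259 = 45.483; AUC_iv,0→∞ = 102.115 + 45.483 = 147.598 µg/mL·h
Trapezoidal AUC_0→5.5 (oral suspension):
  [0→1]: (0.00+44.54)/2 × 1 = 22.27
  [1→1.5]: (44.54+44.27)/2 × 0.5 = 22.2025
  [1.5→3.5]: (44.27+28.64)/2 × 2 = 72.91
  [3.5→5.5]: (28.64+17.11)/2 × 2 = 45.75
  Sum = 163.1325 µg/mL·h
oral suspension tail: 17.11/0.259 = 66.062; AUC_ev,0→∞ = 163.1325 + 66.062 = 229.1945 µg/mL·h
F = (AUC_ev/D_ev)/(AUC_iv/D_iv) = (229.1945/125)/(147.598/50) = 1.833556/2.95196 = 0.6211

F = 0.62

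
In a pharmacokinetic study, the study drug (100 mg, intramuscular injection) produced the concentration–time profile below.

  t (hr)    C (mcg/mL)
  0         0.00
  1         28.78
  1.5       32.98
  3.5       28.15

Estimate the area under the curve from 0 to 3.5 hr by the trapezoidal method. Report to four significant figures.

Trapezoidal AUC_0→3.5:
  [0→1]: (0.00+28.78)/2 × 1 = 14.39
  [1→1.5]: (28.78+32.98)/2 × 0.5 = 15.44
  [1.5→3.5]: (32.98+28.15)/2 × 2 = 61.13
  Sum = 90.96 mcg/mL·hr

AUC = 90.96 mcg/mL·hr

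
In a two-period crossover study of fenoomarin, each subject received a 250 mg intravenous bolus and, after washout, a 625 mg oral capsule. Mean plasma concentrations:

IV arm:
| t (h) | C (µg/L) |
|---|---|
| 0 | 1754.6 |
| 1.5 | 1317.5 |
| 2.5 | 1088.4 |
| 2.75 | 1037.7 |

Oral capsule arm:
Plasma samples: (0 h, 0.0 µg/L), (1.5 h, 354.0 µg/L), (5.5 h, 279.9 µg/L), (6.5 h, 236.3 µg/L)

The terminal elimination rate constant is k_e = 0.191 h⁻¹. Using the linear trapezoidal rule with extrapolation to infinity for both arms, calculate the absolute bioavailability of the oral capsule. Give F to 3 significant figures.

F = 0.132

Trapezoidal AUC_0→2.75 (IV):
  [0→1.5]: (1754.6+1317.5)/2 × 1.5 = 2304.075
  [1.5→2.5]: (1317.5+1088.4)/2 × 1 = 1202.95
  [2.5→2.75]: (1088.4+1037.7)/2 × 0.25 = 265.7625
  Sum = 3772.7875 µg/L·h
IV tail: 1037.7/0.191 = 5432.984; AUC_iv,0→∞ = 3772.7875 + 5432.984 = 9205.7715 µg/L·h
Trapezoidal AUC_0→6.5 (oral capsule):
  [0→1.5]: (0.0+354.0)/2 × 1.5 = 265.5
  [1.5→5.5]: (354.0+279.9)/2 × 4 = 1267.8
  [5.5→6.5]: (279.9+236.3)/2 × 1 = 258.1
  Sum = 1791.4 µg/L·h
oral capsule tail: 236.3/0.191 = 1237.173; AUC_ev,0→∞ = 1791.4 + 1237.173 = 3028.573 µg/L·h
F = (AUC_ev/D_ev)/(AUC_iv/D_iv) = (3028.573/625)/(9205.7715/250) = 4.8457168/36.823086 = 0.1316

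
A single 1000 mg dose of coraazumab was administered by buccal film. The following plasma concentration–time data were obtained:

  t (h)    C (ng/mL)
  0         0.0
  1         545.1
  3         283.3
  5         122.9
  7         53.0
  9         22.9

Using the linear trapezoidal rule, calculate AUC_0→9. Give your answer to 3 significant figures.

AUC = 1760 ng/mL·h

Trapezoidal AUC_0→9:
  [0→1]: (0.0+545.1)/2 × 1 = 272.55
  [1→3]: (545.1+283.3)/2 × 2 = 828.4
  [3→5]: (283.3+122.9)/2 × 2 = 406.2
  [5→7]: (122.9+53.0)/2 × 2 = 175.9
  [7→9]: (53.0+22.9)/2 × 2 = 75.9
  Sum = 1758.95 ng/mL·h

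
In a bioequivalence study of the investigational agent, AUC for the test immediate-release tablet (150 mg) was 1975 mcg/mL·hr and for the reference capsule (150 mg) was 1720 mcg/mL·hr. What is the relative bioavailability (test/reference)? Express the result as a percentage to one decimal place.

F_rel = 114.8%

F_rel = (AUC_test/D_test) / (AUC_ref/D_ref)
      = (1975/150) / (1720/150)
      = 13.1667 / 11.4667 = 1.1483 = 114.83%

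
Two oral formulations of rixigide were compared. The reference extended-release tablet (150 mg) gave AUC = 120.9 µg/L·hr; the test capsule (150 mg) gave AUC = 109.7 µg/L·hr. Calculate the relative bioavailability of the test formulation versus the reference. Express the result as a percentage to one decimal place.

F_rel = 90.7%

F_rel = (AUC_test/D_test) / (AUC_ref/D_ref)
      = (109.7/150) / (120.9/150)
      = 0.731333 / 0.806 = 0.9074 = 90.74%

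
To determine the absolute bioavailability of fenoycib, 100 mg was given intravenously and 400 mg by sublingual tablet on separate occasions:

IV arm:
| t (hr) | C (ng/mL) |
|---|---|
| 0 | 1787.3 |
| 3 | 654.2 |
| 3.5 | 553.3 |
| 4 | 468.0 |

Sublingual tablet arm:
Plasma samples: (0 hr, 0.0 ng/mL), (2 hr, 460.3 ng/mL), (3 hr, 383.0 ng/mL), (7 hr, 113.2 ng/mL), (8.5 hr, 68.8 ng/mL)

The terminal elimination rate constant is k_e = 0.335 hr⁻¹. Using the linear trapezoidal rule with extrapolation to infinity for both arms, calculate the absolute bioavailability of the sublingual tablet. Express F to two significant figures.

F = 0.099

Trapezoidal AUC_0→4 (IV):
  [0→3]: (1787.3+654.2)/2 × 3 = 3662.25
  [3→3.5]: (654.2+553.3)/2 × 0.5 = 301.875
  [3.5→4]: (553.3+468.0)/2 × 0.5 = 255.325
  Sum = 4219.45 ng/mL·hr
IV tail: 468.0/0.335 = 1397.015; AUC_iv,0→∞ = 4219.45 + 1397.015 = 5616.465 ng/mL·hr
Trapezoidal AUC_0→8.5 (sublingual tablet):
  [0→2]: (0.0+460.3)/2 × 2 = 460.3
  [2→3]: (460.3+383.0)/2 × 1 = 421.65
  [3→7]: (383.0+113.2)/2 × 4 = 992.4
  [7→8.5]: (113.2+68.8)/2 × 1.5 = 136.5
  Sum = 2010.85 ng/mL·hr
sublingual tablet tail: 68.8/0.335 = 205.373; AUC_ev,0→∞ = 2010.85 + 205.373 = 2216.223 ng/mL·hr
F = (AUC_ev/D_ev)/(AUC_iv/D_iv) = (2216.223/400)/(5616.465/100) = 5.5405575/56.16465 = 0.0986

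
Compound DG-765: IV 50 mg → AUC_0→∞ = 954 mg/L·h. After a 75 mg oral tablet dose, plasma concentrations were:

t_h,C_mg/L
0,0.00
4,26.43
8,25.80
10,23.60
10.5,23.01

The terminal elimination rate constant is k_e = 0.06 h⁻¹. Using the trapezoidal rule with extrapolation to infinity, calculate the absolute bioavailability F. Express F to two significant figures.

Trapezoidal AUC_0→10.5 (oral tablet):
  [0→4]: (0.00+26.43)/2 × 4 = 52.86
  [4→8]: (26.43+25.80)/2 × 4 = 104.46
  [8→10]: (25.80+23.60)/2 × 2 = 49.4
  [10→10.5]: (23.60+23.01)/2 × 0.5 = 11.6525
  Sum = 218.3725 mg/L·h
Tail: C_last/k_e = 23.01/0.06 = 383.500
AUC_0→∞ (oral tablet) = 218.3725 + 383.500 = 601.8725 mg/L·h
F = (AUC_ev/D_ev)/(AUC_iv/D_iv) = (601.8725/75)/(954/50) = 8.02497/19.08 = 0.4206

F = 0.42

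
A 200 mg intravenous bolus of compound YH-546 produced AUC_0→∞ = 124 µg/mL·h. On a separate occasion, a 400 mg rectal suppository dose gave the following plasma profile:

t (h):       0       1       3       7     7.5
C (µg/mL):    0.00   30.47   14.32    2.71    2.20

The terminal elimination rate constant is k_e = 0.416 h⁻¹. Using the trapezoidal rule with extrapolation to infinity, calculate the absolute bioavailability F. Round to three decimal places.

Trapezoidal AUC_0→7.5 (rectal suppository):
  [0→1]: (0.00+30.47)/2 × 1 = 15.235
  [1→3]: (30.47+14.32)/2 × 2 = 44.79
  [3→7]: (14.32+2.71)/2 × 4 = 34.06
  [7→7.5]: (2.71+2.20)/2 × 0.5 = 1.2275
  Sum = 95.3125 µg/mL·h
Tail: C_last/k_e = 2.20/0.416 = 5.288
AUC_0→∞ (rectal suppository) = 95.3125 + 5.288 = 100.6005 µg/mL·h
F = (AUC_ev/D_ev)/(AUC_iv/D_iv) = (100.6005/400)/(124/200) = 0.25150125/0.62 = 0.4056

F = 0.406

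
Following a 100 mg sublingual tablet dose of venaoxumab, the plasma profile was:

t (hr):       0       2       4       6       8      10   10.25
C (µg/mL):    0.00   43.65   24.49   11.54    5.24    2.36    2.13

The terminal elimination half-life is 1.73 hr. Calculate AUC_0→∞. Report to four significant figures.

AUC = 178.1 µg/mL·hr

Trapezoidal AUC_0→10.25:
  [0→2]: (0.00+43.65)/2 × 2 = 43.65
  [2→4]: (43.65+24.49)/2 × 2 = 68.14
  [4→6]: (24.49+11.54)/2 × 2 = 36.03
  [6→8]: (11.54+5.24)/2 × 2 = 16.78
  [8→10]: (5.24+2.36)/2 × 2 = 7.6
  [10→10.25]: (2.36+2.13)/2 × 0.25 = 0.56125
  Sum = 172.76125 µg/mL·hr
k_e = ln2 / t½ = 0.693147 / 1.73 = 0.4007 hr^-1
Extrapolated tail: C_last / k_e = 2.13 / 0.4007 = 5.316
AUC_0→∞ = 172.76125 + 5.316 = 178.07725 µg/mL·hr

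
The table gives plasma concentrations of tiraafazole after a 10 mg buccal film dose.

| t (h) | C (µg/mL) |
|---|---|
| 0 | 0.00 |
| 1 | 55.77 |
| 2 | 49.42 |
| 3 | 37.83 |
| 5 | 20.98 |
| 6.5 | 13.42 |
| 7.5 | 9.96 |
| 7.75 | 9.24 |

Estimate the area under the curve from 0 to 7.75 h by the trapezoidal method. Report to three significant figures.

Trapezoidal AUC_0→7.75:
  [0→1]: (0.00+55.77)/2 × 1 = 27.885
  [1→2]: (55.77+49.42)/2 × 1 = 52.595
  [2→3]: (49.42+37.83)/2 × 1 = 43.625
  [3→5]: (37.83+20.98)/2 × 2 = 58.81
  [5→6.5]: (20.98+13.42)/2 × 1.5 = 25.8
  [6.5→7.5]: (13.42+9.96)/2 × 1 = 11.69
  [7.5→7.75]: (9.96+9.24)/2 × 0.25 = 2.4
  Sum = 222.805 µg/mL·h

AUC = 223 µg/mL·h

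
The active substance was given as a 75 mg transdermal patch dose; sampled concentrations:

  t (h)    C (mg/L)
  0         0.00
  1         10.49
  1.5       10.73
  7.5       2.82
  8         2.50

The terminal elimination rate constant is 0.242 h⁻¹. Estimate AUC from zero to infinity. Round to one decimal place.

Trapezoidal AUC_0→8:
  [0→1]: (0.00+10.49)/2 × 1 = 5.245
  [1→1.5]: (10.49+10.73)/2 × 0.5 = 5.305
  [1.5→7.5]: (10.73+2.82)/2 × 6 = 40.65
  [7.5→8]: (2.82+2.50)/2 × 0.5 = 1.33
  Sum = 52.53 mg/L·h
Extrapolated tail: C_last / k_e = 2.50 / 0.242 = 10.331
AUC_0→∞ = 52.53 + 10.331 = 62.861 mg/L·h

AUC = 62.9 mg/L·h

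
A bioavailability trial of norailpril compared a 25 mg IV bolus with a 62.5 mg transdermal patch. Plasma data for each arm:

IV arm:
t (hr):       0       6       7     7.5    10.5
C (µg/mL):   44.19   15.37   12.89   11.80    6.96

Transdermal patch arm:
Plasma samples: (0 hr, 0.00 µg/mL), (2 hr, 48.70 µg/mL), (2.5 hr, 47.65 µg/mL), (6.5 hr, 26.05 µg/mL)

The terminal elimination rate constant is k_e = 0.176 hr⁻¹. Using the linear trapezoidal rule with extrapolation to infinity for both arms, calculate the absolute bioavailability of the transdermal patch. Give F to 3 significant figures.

Trapezoidal AUC_0→10.5 (IV):
  [0→6]: (44.19+15.37)/2 × 6 = 178.68
  [6→7]: (15.37+12.89)/2 × 1 = 14.13
  [7→7.5]: (12.89+11.80)/2 × 0.5 = 6.1725
  [7.5→10.5]: (11.80+6.96)/2 × 3 = 28.14
  Sum = 227.1225 µg/mL·hr
IV tail: 6.96/0.176 = 39.545; AUC_iv,0→∞ = 227.1225 + 39.545 = 266.6675 µg/mL·hr
Trapezoidal AUC_0→6.5 (transdermal patch):
  [0→2]: (0.00+48.70)/2 × 2 = 48.7
  [2→2.5]: (48.70+47.65)/2 × 0.5 = 24.0875
  [2.5→6.5]: (47.65+26.05)/2 × 4 = 147.4
  Sum = 220.1875 µg/mL·hr
transdermal patch tail: 26.05/0.176 = 148.011; AUC_ev,0→∞ = 220.1875 + 148.011 = 368.1985 µg/mL·hr
F = (AUC_ev/D_ev)/(AUC_iv/D_iv) = (368.1985/62.5)/(266.6675/25) = 5.891176/10.6667 = 0.5523

F = 0.552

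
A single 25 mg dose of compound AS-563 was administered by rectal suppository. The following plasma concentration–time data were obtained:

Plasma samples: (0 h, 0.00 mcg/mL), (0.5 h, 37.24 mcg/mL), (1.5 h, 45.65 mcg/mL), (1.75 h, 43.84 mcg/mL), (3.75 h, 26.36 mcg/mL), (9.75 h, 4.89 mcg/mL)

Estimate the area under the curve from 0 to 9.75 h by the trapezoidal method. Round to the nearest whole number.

Trapezoidal AUC_0→9.75:
  [0→0.5]: (0.00+37.24)/2 × 0.5 = 9.31
  [0.5→1.5]: (37.24+45.65)/2 × 1 = 41.445
  [1.5→1.75]: (45.65+43.84)/2 × 0.25 = 11.18625
  [1.75→3.75]: (43.84+26.36)/2 × 2 = 70.2
  [3.75→9.75]: (26.36+4.89)/2 × 6 = 93.75
  Sum = 225.89125 mcg/mL·h

AUC = 226 mcg/mL·h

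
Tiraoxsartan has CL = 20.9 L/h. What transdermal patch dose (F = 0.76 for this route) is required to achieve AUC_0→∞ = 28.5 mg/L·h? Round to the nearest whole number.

Dose = 784 mg

Dose = CL × AUC_0→∞ / F
     = 20.9 × 28.5 / 0.76 = 783.75 mg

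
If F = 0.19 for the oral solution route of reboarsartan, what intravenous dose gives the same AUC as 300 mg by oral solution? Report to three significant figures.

Systemic exposure from an extravascular dose = F × D_ev, so the equivalent IV dose is F × D_ev.
D_iv = F × D_ev = 0.19 × 300 = 57 mg

D_iv = 57.0 mg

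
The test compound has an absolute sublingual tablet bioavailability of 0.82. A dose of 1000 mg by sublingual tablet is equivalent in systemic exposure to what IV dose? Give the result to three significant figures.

D_iv = 820 mg

Systemic exposure from an extravascular dose = F × D_ev, so the equivalent IV dose is F × D_ev.
D_iv = F × D_ev = 0.82 × 1000 = 820 mg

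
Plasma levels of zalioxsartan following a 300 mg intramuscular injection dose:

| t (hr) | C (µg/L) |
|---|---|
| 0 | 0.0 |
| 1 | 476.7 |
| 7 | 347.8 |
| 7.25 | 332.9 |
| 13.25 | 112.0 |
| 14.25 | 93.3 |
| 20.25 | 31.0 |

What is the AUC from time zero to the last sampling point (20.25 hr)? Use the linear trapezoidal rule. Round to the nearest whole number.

Trapezoidal AUC_0→20.25:
  [0→1]: (0.0+476.7)/2 × 1 = 238.35
  [1→7]: (476.7+347.8)/2 × 6 = 2473.5
  [7→7.25]: (347.8+332.9)/2 × 0.25 = 85.0875
  [7.25→13.25]: (332.9+112.0)/2 × 6 = 1334.7
  [13.25→14.25]: (112.0+93.3)/2 × 1 = 102.65
  [14.25→20.25]: (93.3+31.0)/2 × 6 = 372.9
  Sum = 4607.1875 µg/L·hr

AUC = 4607 µg/L·hr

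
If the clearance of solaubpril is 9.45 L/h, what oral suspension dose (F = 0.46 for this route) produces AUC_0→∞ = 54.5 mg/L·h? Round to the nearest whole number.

Dose = 1120 mg

Dose = CL × AUC_0→∞ / F
     = 9.45 × 54.5 / 0.46 = 1119.62 mg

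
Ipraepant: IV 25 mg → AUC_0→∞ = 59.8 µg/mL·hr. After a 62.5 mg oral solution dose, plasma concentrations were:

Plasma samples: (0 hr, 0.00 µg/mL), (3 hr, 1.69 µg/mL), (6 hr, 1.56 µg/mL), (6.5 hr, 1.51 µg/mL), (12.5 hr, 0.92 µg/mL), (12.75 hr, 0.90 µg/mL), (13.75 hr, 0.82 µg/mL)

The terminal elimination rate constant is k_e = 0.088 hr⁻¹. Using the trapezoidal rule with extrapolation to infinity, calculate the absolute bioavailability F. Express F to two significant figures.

F = 0.17

Trapezoidal AUC_0→13.75 (oral solution):
  [0→3]: (0.00+1.69)/2 × 3 = 2.535
  [3→6]: (1.69+1.56)/2 × 3 = 4.875
  [6→6.5]: (1.56+1.51)/2 × 0.5 = 0.7675
  [6.5→12.5]: (1.51+0.92)/2 × 6 = 7.29
  [12.5→12.75]: (0.92+0.90)/2 × 0.25 = 0.2275
  [12.75→13.75]: (0.90+0.82)/2 × 1 = 0.86
  Sum = 16.555 µg/mL·hr
Tail: C_last/k_e = 0.82/0.088 = 9.318
AUC_0→∞ (oral solution) = 16.555 + 9.318 = 25.873 µg/mL·hr
F = (AUC_ev/D_ev)/(AUC_iv/D_iv) = (25.873/62.5)/(59.8/25) = 0.413968/2.392 = 0.1731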